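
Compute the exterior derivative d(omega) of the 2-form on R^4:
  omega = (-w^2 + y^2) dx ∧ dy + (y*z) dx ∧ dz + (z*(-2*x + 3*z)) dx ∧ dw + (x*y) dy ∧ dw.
d(omega) = (-2*w + y) dx ∧ dy ∧ dw + (-z) dx ∧ dy ∧ dz + (2*x - 6*z) dx ∧ dz ∧ dw

For a 2-form omega = sum_{i<j} g_{ij} dx_i ∧ dx_j, the exterior derivative is
  d(omega) = sum_{i<j} d(g_{ij}) ∧ dx_i ∧ dx_j = sum_{i<j, k} (∂g_{ij}/∂x_k) dx_k ∧ dx_i ∧ dx_j.
Expand each term, using dx_k ∧ dx_i ∧ dx_j = sgn(permutation) dx_{(a)} ∧ dx_{(b)} ∧ dx_{(c)} with (a < b < c) sorted:
  d(-w^2 + y^2) includes (∂/∂w)(-w^2 + y^2) dw = (-2*w) dw, which multiplied by dx ∧ dy gives (-2*w) dx ∧ dy ∧ dw
  d(y*z) includes (∂/∂y)(y*z) dy = (z) dy, which multiplied by dx ∧ dz gives (-z) dx ∧ dy ∧ dz
  d(z*(-2*x + 3*z)) includes (∂/∂z)(z*(-2*x + 3*z)) dz = (-2*x + 6*z) dz, which multiplied by dx ∧ dw gives (2*x - 6*z) dx ∧ dz ∧ dw
  d(x*y) includes (∂/∂x)(x*y) dx = (y) dx, which multiplied by dy ∧ dw gives (y) dx ∧ dy ∧ dw
Collecting like 3-forms: d(omega) = (-2*w + y) dx ∧ dy ∧ dw + (-z) dx ∧ dy ∧ dz + (2*x - 6*z) dx ∧ dz ∧ dw.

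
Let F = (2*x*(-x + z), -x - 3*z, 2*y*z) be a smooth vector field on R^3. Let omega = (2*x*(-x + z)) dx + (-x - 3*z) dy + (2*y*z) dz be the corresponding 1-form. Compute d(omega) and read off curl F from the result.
d(omega) = (2*z + 3) dy ∧ dz + (2*x) dz ∧ dx + (-1) dx ∧ dy; curl F = (2*z + 3, 2*x, -1)

d omega = sum_{i<j} (∂f_j/∂x_i - ∂f_i/∂x_j) dx_i ∧ dx_j. Under the identification (dy ∧ dz, dz ∧ dx, dx ∧ dy) ↔ (e_x, e_y, e_z), the coefficients are exactly the components of curl F. Compute:
  ∂R/∂y - ∂Q/∂z = (2*z) - (-3) = 2*z + 3
  ∂P/∂z - ∂R/∂x = (2*x) - (0) = 2*x
  ∂Q/∂x - ∂P/∂y = (-1) - (0) = -1.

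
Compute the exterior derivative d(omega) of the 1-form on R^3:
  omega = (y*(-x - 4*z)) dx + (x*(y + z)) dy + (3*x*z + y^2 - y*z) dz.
d(omega) = (x + y + 5*z) dx ∧ dy + (4*y + 3*z) dx ∧ dz + (-x + 2*y - z) dy ∧ dz

For a 1-form omega = sum_i f_i dx_i, the exterior derivative is
  d(omega) = sum_{i < j} (∂f_j/∂x_i - ∂f_i/∂x_j) dx_i ∧ dx_j.
  coefficient of dx ∧ dy: ∂f_2/∂x - ∂f_1/∂y = ∂(x*(y + z))/∂x - ∂(y*(-x - 4*z))/∂y = x + y + 5*z
  coefficient of dx ∧ dz: ∂f_3/∂x - ∂f_1/∂z = ∂(3*x*z + y^2 - y*z)/∂x - ∂(y*(-x - 4*z))/∂z = 4*y + 3*z
  coefficient of dy ∧ dz: ∂f_3/∂y - ∂f_2/∂z = ∂(3*x*z + y^2 - y*z)/∂y - ∂(x*(y + z))/∂z = -x + 2*y - z
Assembling: d(omega) = (x + y + 5*z) dx ∧ dy + (4*y + 3*z) dx ∧ dz + (-x + 2*y - z) dy ∧ dz.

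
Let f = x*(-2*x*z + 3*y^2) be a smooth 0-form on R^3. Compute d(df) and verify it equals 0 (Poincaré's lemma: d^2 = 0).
d(df) = 0

Step 1: df = sum_i (∂f/∂x_i) dx_i = (-4*x*z + 3*y^2) dx + (6*x*y) dy + (-2*x^2) dz.
Step 2: Apply d again. Using the 1-form formula, the coefficient of dx ∧ dy in d(df) is ∂^2 f/∂x ∂y - ∂^2 f/∂y ∂x = (6*y) - (6*y) = 0 (equality of mixed partials for smooth f).
Similarly for dx ∧ dz and dy ∧ dz — all coefficients vanish. So d(df) = 0.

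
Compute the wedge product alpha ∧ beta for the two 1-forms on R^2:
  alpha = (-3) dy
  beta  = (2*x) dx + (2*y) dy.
alpha ∧ beta = (6*x) dx ∧ dy

Distribute the wedge, using dx_i ∧ dx_j = -dx_j ∧ dx_i and dx_i ∧ dx_i = 0. For each pair (i, j) with i < j, the coefficient of dx_i ∧ dx_j in alpha ∧ beta is (alpha_i * beta_j - alpha_j * beta_i). Collecting: alpha ∧ beta = (6*x) dx ∧ dy.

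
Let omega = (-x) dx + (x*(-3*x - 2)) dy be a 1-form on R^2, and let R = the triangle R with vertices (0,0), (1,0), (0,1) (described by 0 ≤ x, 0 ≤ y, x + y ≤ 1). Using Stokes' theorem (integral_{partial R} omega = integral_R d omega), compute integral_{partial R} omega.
integral_(partial R) omega = -2

Stokes: integral_partial_R omega = integral_R d omega with d omega = (∂Q/∂x - ∂P/∂y) dx ∧ dy.
  ∂Q/∂x = -6*x - 2
  ∂P/∂y = 0
  integrand = ∂Q/∂x - ∂P/∂y = -6*x - 2.
Integrating over R: integral_0^1 integral_0^{1-x} (-6*x - 2) dy dx = -2.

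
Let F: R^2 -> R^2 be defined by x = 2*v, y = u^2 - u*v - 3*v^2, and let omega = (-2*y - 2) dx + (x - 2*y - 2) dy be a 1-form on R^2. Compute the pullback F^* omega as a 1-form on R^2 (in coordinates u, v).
F^* omega = (-4*u^3 + 6*u^2*v + 10*u*v^2 + 4*u*v - 4*u - 6*v^3 - 2*v^2 + 2*v) du + (2*u^3 + 10*u^2*v - 4*u^2 - 18*u*v^2 + 2*u*v + 2*u - 36*v^3 + 12*v - 4) dv

Using F^*(f dg) = (f ∘ F) d(g ∘ F), substitute each coordinate x_i by F_i(u, v) in f_i, and replace dx_i by d F_i = (∂F_i/∂u) du + (∂F_i/∂v) dv.
  For the x component: f_1(F) = -2*u^2 + 2*u*v + 6*v^2 - 2; d F_1 = (0) du + (2) dv
  For the y component: f_2(F) = -2*u^2 + 2*u*v + 6*v^2 + 2*v - 2; d F_2 = (2*u - v) du + (-u - 6*v) dv
Combining and collecting du, dv coefficients:
  coeff of du: -4*u^3 + 6*u^2*v + 10*u*v^2 + 4*u*v - 4*u - 6*v^3 - 2*v^2 + 2*v
  coeff of dv: 2*u^3 + 10*u^2*v - 4*u^2 - 18*u*v^2 + 2*u*v + 2*u - 36*v^3 + 12*v - 4
F^* omega = (-4*u^3 + 6*u^2*v + 10*u*v^2 + 4*u*v - 4*u - 6*v^3 - 2*v^2 + 2*v) du + (2*u^3 + 10*u^2*v - 4*u^2 - 18*u*v^2 + 2*u*v + 2*u - 36*v^3 + 12*v - 4) dv.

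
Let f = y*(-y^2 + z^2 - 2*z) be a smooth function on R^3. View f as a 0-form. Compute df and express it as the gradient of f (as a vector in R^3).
df = (0) dx + (-3*y^2 + z^2 - 2*z) dy + (2*y*(z - 1)) dz; grad f = (0, -3*y^2 + z^2 - 2*z, 2*y*(z - 1))

For a 0-form f, d f = (∂f/∂x) dx + (∂f/∂y) dy + (∂f/∂z) dz. The components of the vector representation are exactly the entries of grad f in Cartesian coordinates:
  ∂f/∂x = 0
  ∂f/∂y = -3*y^2 + z^2 - 2*z
  ∂f/∂z = 2*y*(z - 1).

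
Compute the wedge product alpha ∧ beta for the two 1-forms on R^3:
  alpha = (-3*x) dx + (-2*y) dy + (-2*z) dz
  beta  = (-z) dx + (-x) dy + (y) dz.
alpha ∧ beta = (3*x^2 - 2*y*z) dx ∧ dy + (-3*x*y - 2*z^2) dx ∧ dz + (-2*x*z - 2*y^2) dy ∧ dz

Distribute the wedge, using dx_i ∧ dx_j = -dx_j ∧ dx_i and dx_i ∧ dx_i = 0. For each pair (i, j) with i < j, the coefficient of dx_i ∧ dx_j in alpha ∧ beta is (alpha_i * beta_j - alpha_j * beta_i). Collecting: alpha ∧ beta = (3*x^2 - 2*y*z) dx ∧ dy + (-3*x*y - 2*z^2) dx ∧ dz + (-2*x*z - 2*y^2) dy ∧ dz.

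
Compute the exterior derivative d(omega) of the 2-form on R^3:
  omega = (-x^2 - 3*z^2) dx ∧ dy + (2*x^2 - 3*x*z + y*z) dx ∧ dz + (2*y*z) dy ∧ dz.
d(omega) = (-7*z) dx ∧ dy ∧ dz

For a 2-form omega = sum_{i<j} g_{ij} dx_i ∧ dx_j, the exterior derivative is
  d(omega) = sum_{i<j} d(g_{ij}) ∧ dx_i ∧ dx_j = sum_{i<j, k} (∂g_{ij}/∂x_k) dx_k ∧ dx_i ∧ dx_j.
Expand each term, using dx_k ∧ dx_i ∧ dx_j = sgn(permutation) dx_{(a)} ∧ dx_{(b)} ∧ dx_{(c)} with (a < b < c) sorted:
  d(-x^2 - 3*z^2) includes (∂/∂z)(-x^2 - 3*z^2) dz = (-6*z) dz, which multiplied by dx ∧ dy gives (-6*z) dx ∧ dy ∧ dz
  d(2*x^2 - 3*x*z + y*z) includes (∂/∂y)(2*x^2 - 3*x*z + y*z) dy = (z) dy, which multiplied by dx ∧ dz gives (-z) dx ∧ dy ∧ dz
Collecting like 3-forms: d(omega) = (-7*z) dx ∧ dy ∧ dz.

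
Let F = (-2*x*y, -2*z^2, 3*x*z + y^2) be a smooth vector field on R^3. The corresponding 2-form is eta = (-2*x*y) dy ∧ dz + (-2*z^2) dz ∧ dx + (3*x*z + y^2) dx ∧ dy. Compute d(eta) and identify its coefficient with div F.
d(eta) = (3*x - 2*y) dx ∧ dy ∧ dz; div F = 3*x - 2*y

For a 2-form in R^3 of the form above, applying d gives a 3-form with coefficient ∂P/∂x + ∂Q/∂y + ∂R/∂z:
  ∂P/∂x = -2*y
  ∂Q/∂y = 0
  ∂R/∂z = 3*x
Sum = 3*x - 2*y, which is exactly div F.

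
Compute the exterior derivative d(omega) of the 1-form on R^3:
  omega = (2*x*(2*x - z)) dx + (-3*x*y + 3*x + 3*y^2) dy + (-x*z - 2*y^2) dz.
d(omega) = (3 - 3*y) dx ∧ dy + (2*x - z) dx ∧ dz + (-4*y) dy ∧ dz

For a 1-form omega = sum_i f_i dx_i, the exterior derivative is
  d(omega) = sum_{i < j} (∂f_j/∂x_i - ∂f_i/∂x_j) dx_i ∧ dx_j.
  coefficient of dx ∧ dy: ∂f_2/∂x - ∂f_1/∂y = ∂(-3*x*y + 3*x + 3*y^2)/∂x - ∂(2*x*(2*x - z))/∂y = 3 - 3*y
  coefficient of dx ∧ dz: ∂f_3/∂x - ∂f_1/∂z = ∂(-x*z - 2*y^2)/∂x - ∂(2*x*(2*x - z))/∂z = 2*x - z
  coefficient of dy ∧ dz: ∂f_3/∂y - ∂f_2/∂z = ∂(-x*z - 2*y^2)/∂y - ∂(-3*x*y + 3*x + 3*y^2)/∂z = -4*y
Assembling: d(omega) = (3 - 3*y) dx ∧ dy + (2*x - z) dx ∧ dz + (-4*y) dy ∧ dz.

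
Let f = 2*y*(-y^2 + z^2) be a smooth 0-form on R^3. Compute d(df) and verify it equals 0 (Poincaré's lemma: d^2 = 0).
d(df) = 0

Step 1: df = sum_i (∂f/∂x_i) dx_i = (0) dx + (-6*y^2 + 2*z^2) dy + (4*y*z) dz.
Step 2: Apply d again. Using the 1-form formula, the coefficient of dx ∧ dy in d(df) is ∂^2 f/∂x ∂y - ∂^2 f/∂y ∂x = (0) - (0) = 0 (equality of mixed partials for smooth f).
Similarly for dx ∧ dz and dy ∧ dz — all coefficients vanish. So d(df) = 0.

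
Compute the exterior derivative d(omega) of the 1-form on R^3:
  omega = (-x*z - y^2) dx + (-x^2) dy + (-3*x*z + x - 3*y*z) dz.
d(omega) = (-2*x + 2*y) dx ∧ dy + (x - 3*z + 1) dx ∧ dz + (-3*z) dy ∧ dz

For a 1-form omega = sum_i f_i dx_i, the exterior derivative is
  d(omega) = sum_{i < j} (∂f_j/∂x_i - ∂f_i/∂x_j) dx_i ∧ dx_j.
  coefficient of dx ∧ dy: ∂f_2/∂x - ∂f_1/∂y = ∂(-x^2)/∂x - ∂(-x*z - y^2)/∂y = -2*x + 2*y
  coefficient of dx ∧ dz: ∂f_3/∂x - ∂f_1/∂z = ∂(-3*x*z + x - 3*y*z)/∂x - ∂(-x*z - y^2)/∂z = x - 3*z + 1
  coefficient of dy ∧ dz: ∂f_3/∂y - ∂f_2/∂z = ∂(-3*x*z + x - 3*y*z)/∂y - ∂(-x^2)/∂z = -3*z
Assembling: d(omega) = (-2*x + 2*y) dx ∧ dy + (x - 3*z + 1) dx ∧ dz + (-3*z) dy ∧ dz.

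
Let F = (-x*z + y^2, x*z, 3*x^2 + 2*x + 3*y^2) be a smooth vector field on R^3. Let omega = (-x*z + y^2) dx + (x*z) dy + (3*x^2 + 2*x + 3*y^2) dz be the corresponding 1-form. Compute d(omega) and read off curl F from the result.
d(omega) = (-x + 6*y) dy ∧ dz + (-7*x - 2) dz ∧ dx + (-2*y + z) dx ∧ dy; curl F = (-x + 6*y, -7*x - 2, -2*y + z)

d omega = sum_{i<j} (∂f_j/∂x_i - ∂f_i/∂x_j) dx_i ∧ dx_j. Under the identification (dy ∧ dz, dz ∧ dx, dx ∧ dy) ↔ (e_x, e_y, e_z), the coefficients are exactly the components of curl F. Compute:
  ∂R/∂y - ∂Q/∂z = (6*y) - (x) = -x + 6*y
  ∂P/∂z - ∂R/∂x = (-x) - (6*x + 2) = -7*x - 2
  ∂Q/∂x - ∂P/∂y = (z) - (2*y) = -2*y + z.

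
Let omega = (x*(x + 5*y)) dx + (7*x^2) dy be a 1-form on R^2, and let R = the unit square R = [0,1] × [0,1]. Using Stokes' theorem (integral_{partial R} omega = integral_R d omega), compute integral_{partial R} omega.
integral_(partial R) omega = 9/2

Stokes: integral_partial_R omega = integral_R d omega with d omega = (∂Q/∂x - ∂P/∂y) dx ∧ dy.
  ∂Q/∂x = 14*x
  ∂P/∂y = 5*x
  integrand = ∂Q/∂x - ∂P/∂y = 9*x.
Integrating over R: integral_0^1 integral_0^1 (9*x) dx dy = 9/2.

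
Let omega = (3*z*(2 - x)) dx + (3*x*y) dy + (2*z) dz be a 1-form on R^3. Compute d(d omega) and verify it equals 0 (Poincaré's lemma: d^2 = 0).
d(d omega) = 0

Step 1: d omega = sum_{i<j} (∂f_j/∂x_i - ∂f_i/∂x_j) dx_i ∧ dx_j:
  coeff of dx ∧ dy: 3*y
  coeff of dx ∧ dz: 3*x - 6
  coeff of dy ∧ dz: 0
Step 2: Apply d again to each 2-form coefficient. The only possible 3-form in R^3 is dx ∧ dy ∧ dz, with coefficient
  ∂(coeff of dy∧dz)/∂x - ∂(coeff of dx∧dz)/∂y + ∂(coeff of dx∧dy)/∂z
  = ∂/∂x (0) - ∂/∂y (3*x - 6) + ∂/∂z (3*y).
Each of these terms simplifies to sums of mixed partials that cancel in pairs. The result is 0 (by equality of mixed partials for smooth functions — Schwarz / Clairaut).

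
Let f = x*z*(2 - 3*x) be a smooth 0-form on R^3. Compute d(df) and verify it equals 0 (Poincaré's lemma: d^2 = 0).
d(df) = 0

Step 1: df = sum_i (∂f/∂x_i) dx_i = (2*z*(1 - 3*x)) dx + (0) dy + (x*(2 - 3*x)) dz.
Step 2: Apply d again. Using the 1-form formula, the coefficient of dx ∧ dy in d(df) is ∂^2 f/∂x ∂y - ∂^2 f/∂y ∂x = (0) - (0) = 0 (equality of mixed partials for smooth f).
Similarly for dx ∧ dz and dy ∧ dz — all coefficients vanish. So d(df) = 0.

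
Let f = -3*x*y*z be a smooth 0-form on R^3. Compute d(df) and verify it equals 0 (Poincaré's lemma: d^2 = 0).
d(df) = 0

Step 1: df = sum_i (∂f/∂x_i) dx_i = (-3*y*z) dx + (-3*x*z) dy + (-3*x*y) dz.
Step 2: Apply d again. Using the 1-form formula, the coefficient of dx ∧ dy in d(df) is ∂^2 f/∂x ∂y - ∂^2 f/∂y ∂x = (-3*z) - (-3*z) = 0 (equality of mixed partials for smooth f).
Similarly for dx ∧ dz and dy ∧ dz — all coefficients vanish. So d(df) = 0.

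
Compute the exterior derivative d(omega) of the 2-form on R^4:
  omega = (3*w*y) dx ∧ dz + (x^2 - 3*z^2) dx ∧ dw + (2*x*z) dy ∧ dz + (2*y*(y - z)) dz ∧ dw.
d(omega) = (-3*w + 2*z) dx ∧ dy ∧ dz + (3*y + 6*z) dx ∧ dz ∧ dw + (4*y - 2*z) dy ∧ dz ∧ dw

For a 2-form omega = sum_{i<j} g_{ij} dx_i ∧ dx_j, the exterior derivative is
  d(omega) = sum_{i<j} d(g_{ij}) ∧ dx_i ∧ dx_j = sum_{i<j, k} (∂g_{ij}/∂x_k) dx_k ∧ dx_i ∧ dx_j.
Expand each term, using dx_k ∧ dx_i ∧ dx_j = sgn(permutation) dx_{(a)} ∧ dx_{(b)} ∧ dx_{(c)} with (a < b < c) sorted:
  d(3*w*y) includes (∂/∂y)(3*w*y) dy = (3*w) dy, which multiplied by dx ∧ dz gives (-3*w) dx ∧ dy ∧ dz
  d(3*w*y) includes (∂/∂w)(3*w*y) dw = (3*y) dw, which multiplied by dx ∧ dz gives (3*y) dx ∧ dz ∧ dw
  d(x^2 - 3*z^2) includes (∂/∂z)(x^2 - 3*z^2) dz = (-6*z) dz, which multiplied by dx ∧ dw gives (6*z) dx ∧ dz ∧ dw
  d(2*x*z) includes (∂/∂x)(2*x*z) dx = (2*z) dx, which multiplied by dy ∧ dz gives (2*z) dx ∧ dy ∧ dz
  d(2*y*(y - z)) includes (∂/∂y)(2*y*(y - z)) dy = (4*y - 2*z) dy, which multiplied by dz ∧ dw gives (4*y - 2*z) dy ∧ dz ∧ dw
Collecting like 3-forms: d(omega) = (-3*w + 2*z) dx ∧ dy ∧ dz + (3*y + 6*z) dx ∧ dz ∧ dw + (4*y - 2*z) dy ∧ dz ∧ dw.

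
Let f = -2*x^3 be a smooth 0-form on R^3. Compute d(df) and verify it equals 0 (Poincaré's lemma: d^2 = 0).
d(df) = 0

Step 1: df = sum_i (∂f/∂x_i) dx_i = (-6*x^2) dx + (0) dy + (0) dz.
Step 2: Apply d again. Using the 1-form formula, the coefficient of dx ∧ dy in d(df) is ∂^2 f/∂x ∂y - ∂^2 f/∂y ∂x = (0) - (0) = 0 (equality of mixed partials for smooth f).
Similarly for dx ∧ dz and dy ∧ dz — all coefficients vanish. So d(df) = 0.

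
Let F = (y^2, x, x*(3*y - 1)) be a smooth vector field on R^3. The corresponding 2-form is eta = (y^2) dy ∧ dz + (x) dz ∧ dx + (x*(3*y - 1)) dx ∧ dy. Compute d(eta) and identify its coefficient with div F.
d(eta) = (0) dx ∧ dy ∧ dz; div F = 0

For a 2-form in R^3 of the form above, applying d gives a 3-form with coefficient ∂P/∂x + ∂Q/∂y + ∂R/∂z:
  ∂P/∂x = 0
  ∂Q/∂y = 0
  ∂R/∂z = 0
Sum = 0, which is exactly div F.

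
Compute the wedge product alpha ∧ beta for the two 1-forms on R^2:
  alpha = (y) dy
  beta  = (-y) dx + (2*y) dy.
alpha ∧ beta = (y^2) dx ∧ dy

Distribute the wedge, using dx_i ∧ dx_j = -dx_j ∧ dx_i and dx_i ∧ dx_i = 0. For each pair (i, j) with i < j, the coefficient of dx_i ∧ dx_j in alpha ∧ beta is (alpha_i * beta_j - alpha_j * beta_i). Collecting: alpha ∧ beta = (y^2) dx ∧ dy.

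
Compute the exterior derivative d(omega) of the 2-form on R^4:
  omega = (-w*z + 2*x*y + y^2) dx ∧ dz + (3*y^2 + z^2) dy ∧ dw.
d(omega) = (-2*x - 2*y) dx ∧ dy ∧ dz + (-z) dx ∧ dz ∧ dw + (-2*z) dy ∧ dz ∧ dw

For a 2-form omega = sum_{i<j} g_{ij} dx_i ∧ dx_j, the exterior derivative is
  d(omega) = sum_{i<j} d(g_{ij}) ∧ dx_i ∧ dx_j = sum_{i<j, k} (∂g_{ij}/∂x_k) dx_k ∧ dx_i ∧ dx_j.
Expand each term, using dx_k ∧ dx_i ∧ dx_j = sgn(permutation) dx_{(a)} ∧ dx_{(b)} ∧ dx_{(c)} with (a < b < c) sorted:
  d(-w*z + 2*x*y + y^2) includes (∂/∂y)(-w*z + 2*x*y + y^2) dy = (2*x + 2*y) dy, which multiplied by dx ∧ dz gives (-2*x - 2*y) dx ∧ dy ∧ dz
  d(-w*z + 2*x*y + y^2) includes (∂/∂w)(-w*z + 2*x*y + y^2) dw = (-z) dw, which multiplied by dx ∧ dz gives (-z) dx ∧ dz ∧ dw
  d(3*y^2 + z^2) includes (∂/∂z)(3*y^2 + z^2) dz = (2*z) dz, which multiplied by dy ∧ dw gives (-2*z) dy ∧ dz ∧ dw
Collecting like 3-forms: d(omega) = (-2*x - 2*y) dx ∧ dy ∧ dz + (-z) dx ∧ dz ∧ dw + (-2*z) dy ∧ dz ∧ dw.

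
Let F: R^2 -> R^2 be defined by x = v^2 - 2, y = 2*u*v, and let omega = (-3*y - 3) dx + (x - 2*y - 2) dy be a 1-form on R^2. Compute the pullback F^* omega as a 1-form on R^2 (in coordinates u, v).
F^* omega = (2*v*(-4*u*v + v^2 - 4)) du + (-8*u^2*v - 10*u*v^2 - 8*u - 6*v) dv

Using F^*(f dg) = (f ∘ F) d(g ∘ F), substitute each coordinate x_i by F_i(u, v) in f_i, and replace dx_i by d F_i = (∂F_i/∂u) du + (∂F_i/∂v) dv.
  For the x component: f_1(F) = -6*u*v - 3; d F_1 = (0) du + (2*v) dv
  For the y component: f_2(F) = -4*u*v + v^2 - 4; d F_2 = (2*v) du + (2*u) dv
Combining and collecting du, dv coefficients:
  coeff of du: 2*v*(-4*u*v + v^2 - 4)
  coeff of dv: -8*u^2*v - 10*u*v^2 - 8*u - 6*v
F^* omega = (2*v*(-4*u*v + v^2 - 4)) du + (-8*u^2*v - 10*u*v^2 - 8*u - 6*v) dv.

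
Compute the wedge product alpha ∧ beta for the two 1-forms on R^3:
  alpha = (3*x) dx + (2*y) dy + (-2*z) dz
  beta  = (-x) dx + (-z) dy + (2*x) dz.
alpha ∧ beta = (x*(2*y - 3*z)) dx ∧ dy + (2*x*(3*x - z)) dx ∧ dz + (4*x*y - 2*z^2) dy ∧ dz

Distribute the wedge, using dx_i ∧ dx_j = -dx_j ∧ dx_i and dx_i ∧ dx_i = 0. For each pair (i, j) with i < j, the coefficient of dx_i ∧ dx_j in alpha ∧ beta is (alpha_i * beta_j - alpha_j * beta_i). Collecting: alpha ∧ beta = (x*(2*y - 3*z)) dx ∧ dy + (2*x*(3*x - z)) dx ∧ dz + (4*x*y - 2*z^2) dy ∧ dz.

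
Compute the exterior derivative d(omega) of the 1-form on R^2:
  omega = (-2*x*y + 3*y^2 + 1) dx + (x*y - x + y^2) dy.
d(omega) = (2*x - 5*y - 1) dx ∧ dy

For a 1-form omega = sum_i f_i dx_i, the exterior derivative is
  d(omega) = sum_{i < j} (∂f_j/∂x_i - ∂f_i/∂x_j) dx_i ∧ dx_j.
  coefficient of dx ∧ dy: ∂f_2/∂x - ∂f_1/∂y = ∂(x*y - x + y^2)/∂x - ∂(-2*x*y + 3*y^2 + 1)/∂y = 2*x - 5*y - 1
Assembling: d(omega) = (2*x - 5*y - 1) dx ∧ dy.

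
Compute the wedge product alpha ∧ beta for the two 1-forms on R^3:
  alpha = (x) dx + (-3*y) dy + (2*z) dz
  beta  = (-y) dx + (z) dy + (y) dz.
alpha ∧ beta = (x*z - 3*y^2) dx ∧ dy + (y*(x + 2*z)) dx ∧ dz + (-3*y^2 - 2*z^2) dy ∧ dz

Distribute the wedge, using dx_i ∧ dx_j = -dx_j ∧ dx_i and dx_i ∧ dx_i = 0. For each pair (i, j) with i < j, the coefficient of dx_i ∧ dx_j in alpha ∧ beta is (alpha_i * beta_j - alpha_j * beta_i). Collecting: alpha ∧ beta = (x*z - 3*y^2) dx ∧ dy + (y*(x + 2*z)) dx ∧ dz + (-3*y^2 - 2*z^2) dy ∧ dz.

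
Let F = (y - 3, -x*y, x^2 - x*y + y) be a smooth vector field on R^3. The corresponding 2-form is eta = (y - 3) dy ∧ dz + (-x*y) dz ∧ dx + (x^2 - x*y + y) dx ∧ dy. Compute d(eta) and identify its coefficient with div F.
d(eta) = (-x) dx ∧ dy ∧ dz; div F = -x

For a 2-form in R^3 of the form above, applying d gives a 3-form with coefficient ∂P/∂x + ∂Q/∂y + ∂R/∂z:
  ∂P/∂x = 0
  ∂Q/∂y = -x
  ∂R/∂z = 0
Sum = -x, which is exactly div F.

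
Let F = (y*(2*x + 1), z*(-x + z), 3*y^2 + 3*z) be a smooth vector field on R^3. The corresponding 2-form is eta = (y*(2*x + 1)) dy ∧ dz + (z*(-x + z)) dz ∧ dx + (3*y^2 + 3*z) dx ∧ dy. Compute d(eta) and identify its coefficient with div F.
d(eta) = (2*y + 3) dx ∧ dy ∧ dz; div F = 2*y + 3

For a 2-form in R^3 of the form above, applying d gives a 3-form with coefficient ∂P/∂x + ∂Q/∂y + ∂R/∂z:
  ∂P/∂x = 2*y
  ∂Q/∂y = 0
  ∂R/∂z = 3
Sum = 2*y + 3, which is exactly div F.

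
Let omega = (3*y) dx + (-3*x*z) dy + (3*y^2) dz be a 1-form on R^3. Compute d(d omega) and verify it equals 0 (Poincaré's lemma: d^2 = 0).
d(d omega) = 0

Step 1: d omega = sum_{i<j} (∂f_j/∂x_i - ∂f_i/∂x_j) dx_i ∧ dx_j:
  coeff of dx ∧ dy: -3*z - 3
  coeff of dx ∧ dz: 0
  coeff of dy ∧ dz: 3*x + 6*y
Step 2: Apply d again to each 2-form coefficient. The only possible 3-form in R^3 is dx ∧ dy ∧ dz, with coefficient
  ∂(coeff of dy∧dz)/∂x - ∂(coeff of dx∧dz)/∂y + ∂(coeff of dx∧dy)/∂z
  = ∂/∂x (3*x + 6*y) - ∂/∂y (0) + ∂/∂z (-3*z - 3).
Each of these terms simplifies to sums of mixed partials that cancel in pairs. The result is 0 (by equality of mixed partials for smooth functions — Schwarz / Clairaut).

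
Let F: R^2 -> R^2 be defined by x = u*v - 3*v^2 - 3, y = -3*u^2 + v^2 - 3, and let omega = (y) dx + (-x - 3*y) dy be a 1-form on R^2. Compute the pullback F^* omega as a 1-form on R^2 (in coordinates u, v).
F^* omega = (-54*u^3 + 3*u^2*v - 72*u + v^3 - 3*v) du + (-3*u^3 + 36*u^2*v - u*v^2 - 3*u - 6*v^3 + 42*v) dv

Using F^*(f dg) = (f ∘ F) d(g ∘ F), substitute each coordinate x_i by F_i(u, v) in f_i, and replace dx_i by d F_i = (∂F_i/∂u) du + (∂F_i/∂v) dv.
  For the x component: f_1(F) = -3*u^2 + v^2 - 3; d F_1 = (v) du + (u - 6*v) dv
  For the y component: f_2(F) = 9*u^2 - u*v + 12; d F_2 = (-6*u) du + (2*v) dv
Combining and collecting du, dv coefficients:
  coeff of du: -54*u^3 + 3*u^2*v - 72*u + v^3 - 3*v
  coeff of dv: -3*u^3 + 36*u^2*v - u*v^2 - 3*u - 6*v^3 + 42*v
F^* omega = (-54*u^3 + 3*u^2*v - 72*u + v^3 - 3*v) du + (-3*u^3 + 36*u^2*v - u*v^2 - 3*u - 6*v^3 + 42*v) dv.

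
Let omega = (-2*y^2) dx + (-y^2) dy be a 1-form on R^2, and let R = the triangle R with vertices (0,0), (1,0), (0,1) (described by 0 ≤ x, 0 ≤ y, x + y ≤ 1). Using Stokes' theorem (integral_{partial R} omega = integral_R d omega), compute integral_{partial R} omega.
integral_(partial R) omega = 2/3

Stokes: integral_partial_R omega = integral_R d omega with d omega = (∂Q/∂x - ∂P/∂y) dx ∧ dy.
  ∂Q/∂x = 0
  ∂P/∂y = -4*y
  integrand = ∂Q/∂x - ∂P/∂y = 4*y.
Integrating over R: integral_0^1 integral_0^{1-x} (4*y) dy dx = 2/3.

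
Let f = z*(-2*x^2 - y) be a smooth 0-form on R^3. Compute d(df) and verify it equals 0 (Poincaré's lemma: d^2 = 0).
d(df) = 0

Step 1: df = sum_i (∂f/∂x_i) dx_i = (-4*x*z) dx + (-z) dy + (-2*x^2 - y) dz.
Step 2: Apply d again. Using the 1-form formula, the coefficient of dx ∧ dy in d(df) is ∂^2 f/∂x ∂y - ∂^2 f/∂y ∂x = (0) - (0) = 0 (equality of mixed partials for smooth f).
Similarly for dx ∧ dz and dy ∧ dz — all coefficients vanish. So d(df) = 0.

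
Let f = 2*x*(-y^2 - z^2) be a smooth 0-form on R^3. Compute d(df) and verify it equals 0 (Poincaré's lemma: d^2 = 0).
d(df) = 0

Step 1: df = sum_i (∂f/∂x_i) dx_i = (-2*y^2 - 2*z^2) dx + (-4*x*y) dy + (-4*x*z) dz.
Step 2: Apply d again. Using the 1-form formula, the coefficient of dx ∧ dy in d(df) is ∂^2 f/∂x ∂y - ∂^2 f/∂y ∂x = (-4*y) - (-4*y) = 0 (equality of mixed partials for smooth f).
Similarly for dx ∧ dz and dy ∧ dz — all coefficients vanish. So d(df) = 0.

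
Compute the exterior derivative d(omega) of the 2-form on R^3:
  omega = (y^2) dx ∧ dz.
d(omega) = (-2*y) dx ∧ dy ∧ dz

For a 2-form omega = sum_{i<j} g_{ij} dx_i ∧ dx_j, the exterior derivative is
  d(omega) = sum_{i<j} d(g_{ij}) ∧ dx_i ∧ dx_j = sum_{i<j, k} (∂g_{ij}/∂x_k) dx_k ∧ dx_i ∧ dx_j.
Expand each term, using dx_k ∧ dx_i ∧ dx_j = sgn(permutation) dx_{(a)} ∧ dx_{(b)} ∧ dx_{(c)} with (a < b < c) sorted:
  d(y^2) includes (∂/∂y)(y^2) dy = (2*y) dy, which multiplied by dx ∧ dz gives (-2*y) dx ∧ dy ∧ dz
Collecting like 3-forms: d(omega) = (-2*y) dx ∧ dy ∧ dz.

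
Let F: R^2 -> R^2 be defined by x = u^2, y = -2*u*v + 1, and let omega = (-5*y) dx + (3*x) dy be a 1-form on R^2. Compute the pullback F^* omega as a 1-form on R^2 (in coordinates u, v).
F^* omega = (2*u*(7*u*v - 5)) du + (-6*u^3) dv

Using F^*(f dg) = (f ∘ F) d(g ∘ F), substitute each coordinate x_i by F_i(u, v) in f_i, and replace dx_i by d F_i = (∂F_i/∂u) du + (∂F_i/∂v) dv.
  For the x component: f_1(F) = 10*u*v - 5; d F_1 = (2*u) du + (0) dv
  For the y component: f_2(F) = 3*u^2; d F_2 = (-2*v) du + (-2*u) dv
Combining and collecting du, dv coefficients:
  coeff of du: 2*u*(7*u*v - 5)
  coeff of dv: -6*u^3
F^* omega = (2*u*(7*u*v - 5)) du + (-6*u^3) dv.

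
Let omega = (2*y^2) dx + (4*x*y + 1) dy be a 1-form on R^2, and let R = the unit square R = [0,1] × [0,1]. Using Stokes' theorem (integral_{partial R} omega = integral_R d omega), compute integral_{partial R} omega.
integral_(partial R) omega = 0

Stokes: integral_partial_R omega = integral_R d omega with d omega = (∂Q/∂x - ∂P/∂y) dx ∧ dy.
  ∂Q/∂x = 4*y
  ∂P/∂y = 4*y
  integrand = ∂Q/∂x - ∂P/∂y = 0.
Integrating over R: integral_0^1 integral_0^1 (0) dx dy = 0.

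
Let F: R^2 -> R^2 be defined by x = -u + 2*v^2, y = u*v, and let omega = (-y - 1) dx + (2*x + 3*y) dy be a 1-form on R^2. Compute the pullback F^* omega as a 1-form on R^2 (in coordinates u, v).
F^* omega = (3*u*v^2 - u*v + 4*v^3 + 1) du + (3*u^2*v - 2*u^2 - 4*v) dv

Using F^*(f dg) = (f ∘ F) d(g ∘ F), substitute each coordinate x_i by F_i(u, v) in f_i, and replace dx_i by d F_i = (∂F_i/∂u) du + (∂F_i/∂v) dv.
  For the x component: f_1(F) = -u*v - 1; d F_1 = (-1) du + (4*v) dv
  For the y component: f_2(F) = 3*u*v - 2*u + 4*v^2; d F_2 = (v) du + (u) dv
Combining and collecting du, dv coefficients:
  coeff of du: 3*u*v^2 - u*v + 4*v^3 + 1
  coeff of dv: 3*u^2*v - 2*u^2 - 4*v
F^* omega = (3*u*v^2 - u*v + 4*v^3 + 1) du + (3*u^2*v - 2*u^2 - 4*v) dv.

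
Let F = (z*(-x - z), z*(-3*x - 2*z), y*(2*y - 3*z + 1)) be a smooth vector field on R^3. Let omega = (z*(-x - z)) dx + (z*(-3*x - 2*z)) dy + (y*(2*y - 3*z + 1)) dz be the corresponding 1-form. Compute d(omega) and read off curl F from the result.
d(omega) = (3*x + 4*y + z + 1) dy ∧ dz + (-x - 2*z) dz ∧ dx + (-3*z) dx ∧ dy; curl F = (3*x + 4*y + z + 1, -x - 2*z, -3*z)

d omega = sum_{i<j} (∂f_j/∂x_i - ∂f_i/∂x_j) dx_i ∧ dx_j. Under the identification (dy ∧ dz, dz ∧ dx, dx ∧ dy) ↔ (e_x, e_y, e_z), the coefficients are exactly the components of curl F. Compute:
  ∂R/∂y - ∂Q/∂z = (4*y - 3*z + 1) - (-3*x - 4*z) = 3*x + 4*y + z + 1
  ∂P/∂z - ∂R/∂x = (-x - 2*z) - (0) = -x - 2*z
  ∂Q/∂x - ∂P/∂y = (-3*z) - (0) = -3*z.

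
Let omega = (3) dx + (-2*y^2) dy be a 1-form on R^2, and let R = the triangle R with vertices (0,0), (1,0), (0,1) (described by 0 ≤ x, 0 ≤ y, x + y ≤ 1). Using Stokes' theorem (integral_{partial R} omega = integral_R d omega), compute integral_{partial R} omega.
integral_(partial R) omega = 0

Stokes: integral_partial_R omega = integral_R d omega with d omega = (∂Q/∂x - ∂P/∂y) dx ∧ dy.
  ∂Q/∂x = 0
  ∂P/∂y = 0
  integrand = ∂Q/∂x - ∂P/∂y = 0.
Integrating over R: integral_0^1 integral_0^{1-x} (0) dy dx = 0.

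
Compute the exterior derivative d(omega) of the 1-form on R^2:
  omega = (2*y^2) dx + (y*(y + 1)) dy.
d(omega) = (-4*y) dx ∧ dy

For a 1-form omega = sum_i f_i dx_i, the exterior derivative is
  d(omega) = sum_{i < j} (∂f_j/∂x_i - ∂f_i/∂x_j) dx_i ∧ dx_j.
  coefficient of dx ∧ dy: ∂f_2/∂x - ∂f_1/∂y = ∂(y*(y + 1))/∂x - ∂(2*y^2)/∂y = -4*y
Assembling: d(omega) = (-4*y) dx ∧ dy.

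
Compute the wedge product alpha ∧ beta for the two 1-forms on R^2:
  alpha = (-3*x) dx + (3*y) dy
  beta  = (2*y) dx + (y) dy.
alpha ∧ beta = (-3*y*(x + 2*y)) dx ∧ dy

Distribute the wedge, using dx_i ∧ dx_j = -dx_j ∧ dx_i and dx_i ∧ dx_i = 0. For each pair (i, j) with i < j, the coefficient of dx_i ∧ dx_j in alpha ∧ beta is (alpha_i * beta_j - alpha_j * beta_i). Collecting: alpha ∧ beta = (-3*y*(x + 2*y)) dx ∧ dy.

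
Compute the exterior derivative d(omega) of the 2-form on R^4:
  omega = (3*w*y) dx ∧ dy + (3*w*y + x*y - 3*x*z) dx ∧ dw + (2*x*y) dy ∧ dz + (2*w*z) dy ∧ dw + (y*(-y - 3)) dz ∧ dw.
d(omega) = (-3*w - x + 3*y) dx ∧ dy ∧ dw + (3*x) dx ∧ dz ∧ dw + (2*y) dx ∧ dy ∧ dz + (-2*w - 2*y - 3) dy ∧ dz ∧ dw

For a 2-form omega = sum_{i<j} g_{ij} dx_i ∧ dx_j, the exterior derivative is
  d(omega) = sum_{i<j} d(g_{ij}) ∧ dx_i ∧ dx_j = sum_{i<j, k} (∂g_{ij}/∂x_k) dx_k ∧ dx_i ∧ dx_j.
Expand each term, using dx_k ∧ dx_i ∧ dx_j = sgn(permutation) dx_{(a)} ∧ dx_{(b)} ∧ dx_{(c)} with (a < b < c) sorted:
  d(3*w*y) includes (∂/∂w)(3*w*y) dw = (3*y) dw, which multiplied by dx ∧ dy gives (3*y) dx ∧ dy ∧ dw
  d(3*w*y + x*y - 3*x*z) includes (∂/∂y)(3*w*y + x*y - 3*x*z) dy = (3*w + x) dy, which multiplied by dx ∧ dw gives (-3*w - x) dx ∧ dy ∧ dw
  d(3*w*y + x*y - 3*x*z) includes (∂/∂z)(3*w*y + x*y - 3*x*z) dz = (-3*x) dz, which multiplied by dx ∧ dw gives (3*x) dx ∧ dz ∧ dw
  d(2*x*y) includes (∂/∂x)(2*x*y) dx = (2*y) dx, which multiplied by dy ∧ dz gives (2*y) dx ∧ dy ∧ dz
  d(2*w*z) includes (∂/∂z)(2*w*z) dz = (2*w) dz, which multiplied by dy ∧ dw gives (-2*w) dy ∧ dz ∧ dw
  d(y*(-y - 3)) includes (∂/∂y)(y*(-y - 3)) dy = (-2*y - 3) dy, which multiplied by dz ∧ dw gives (-2*y - 3) dy ∧ dz ∧ dw
Collecting like 3-forms: d(omega) = (-3*w - x + 3*y) dx ∧ dy ∧ dw + (3*x) dx ∧ dz ∧ dw + (2*y) dx ∧ dy ∧ dz + (-2*w - 2*y - 3) dy ∧ dz ∧ dw.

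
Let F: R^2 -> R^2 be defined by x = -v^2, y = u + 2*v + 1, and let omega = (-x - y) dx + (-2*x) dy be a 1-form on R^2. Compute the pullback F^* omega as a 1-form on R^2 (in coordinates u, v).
F^* omega = (2*v^2) du + (2*v*(u - v^2 + 4*v + 1)) dv

Using F^*(f dg) = (f ∘ F) d(g ∘ F), substitute each coordinate x_i by F_i(u, v) in f_i, and replace dx_i by d F_i = (∂F_i/∂u) du + (∂F_i/∂v) dv.
  For the x component: f_1(F) = -u + v^2 - 2*v - 1; d F_1 = (0) du + (-2*v) dv
  For the y component: f_2(F) = 2*v^2; d F_2 = (1) du + (2) dv
Combining and collecting du, dv coefficients:
  coeff of du: 2*v^2
  coeff of dv: 2*v*(u - v^2 + 4*v + 1)
F^* omega = (2*v^2) du + (2*v*(u - v^2 + 4*v + 1)) dv.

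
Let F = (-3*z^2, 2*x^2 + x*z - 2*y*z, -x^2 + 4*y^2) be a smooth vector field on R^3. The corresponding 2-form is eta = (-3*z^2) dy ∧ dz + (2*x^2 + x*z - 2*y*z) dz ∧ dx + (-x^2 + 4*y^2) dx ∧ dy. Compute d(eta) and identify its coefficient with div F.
d(eta) = (-2*z) dx ∧ dy ∧ dz; div F = -2*z

For a 2-form in R^3 of the form above, applying d gives a 3-form with coefficient ∂P/∂x + ∂Q/∂y + ∂R/∂z:
  ∂P/∂x = 0
  ∂Q/∂y = -2*z
  ∂R/∂z = 0
Sum = -2*z, which is exactly div F.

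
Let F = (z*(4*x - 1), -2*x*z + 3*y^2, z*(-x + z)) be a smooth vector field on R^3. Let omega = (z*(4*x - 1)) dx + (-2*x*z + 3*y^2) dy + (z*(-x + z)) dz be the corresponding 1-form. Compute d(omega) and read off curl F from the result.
d(omega) = (2*x) dy ∧ dz + (4*x + z - 1) dz ∧ dx + (-2*z) dx ∧ dy; curl F = (2*x, 4*x + z - 1, -2*z)

d omega = sum_{i<j} (∂f_j/∂x_i - ∂f_i/∂x_j) dx_i ∧ dx_j. Under the identification (dy ∧ dz, dz ∧ dx, dx ∧ dy) ↔ (e_x, e_y, e_z), the coefficients are exactly the components of curl F. Compute:
  ∂R/∂y - ∂Q/∂z = (0) - (-2*x) = 2*x
  ∂P/∂z - ∂R/∂x = (4*x - 1) - (-z) = 4*x + z - 1
  ∂Q/∂x - ∂P/∂y = (-2*z) - (0) = -2*z.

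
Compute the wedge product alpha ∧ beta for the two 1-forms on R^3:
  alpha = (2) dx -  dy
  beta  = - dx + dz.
alpha ∧ beta = (2) dx ∧ dz + (-1) dx ∧ dy + (-1) dy ∧ dz

Distribute the wedge, using dx_i ∧ dx_j = -dx_j ∧ dx_i and dx_i ∧ dx_i = 0. For each pair (i, j) with i < j, the coefficient of dx_i ∧ dx_j in alpha ∧ beta is (alpha_i * beta_j - alpha_j * beta_i). Collecting: alpha ∧ beta = (2) dx ∧ dz + (-1) dx ∧ dy + (-1) dy ∧ dz.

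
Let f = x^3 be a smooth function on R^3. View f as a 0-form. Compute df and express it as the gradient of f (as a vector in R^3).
df = (3*x^2) dx + (0) dy + (0) dz; grad f = (3*x^2, 0, 0)

For a 0-form f, d f = (∂f/∂x) dx + (∂f/∂y) dy + (∂f/∂z) dz. The components of the vector representation are exactly the entries of grad f in Cartesian coordinates:
  ∂f/∂x = 3*x^2
  ∂f/∂y = 0
  ∂f/∂z = 0.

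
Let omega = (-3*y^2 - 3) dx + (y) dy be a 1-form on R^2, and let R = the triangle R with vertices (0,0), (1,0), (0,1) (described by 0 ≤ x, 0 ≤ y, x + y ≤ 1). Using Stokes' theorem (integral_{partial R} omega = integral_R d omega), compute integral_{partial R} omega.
integral_(partial R) omega = 1

Stokes: integral_partial_R omega = integral_R d omega with d omega = (∂Q/∂x - ∂P/∂y) dx ∧ dy.
  ∂Q/∂x = 0
  ∂P/∂y = -6*y
  integrand = ∂Q/∂x - ∂P/∂y = 6*y.
Integrating over R: integral_0^1 integral_0^{1-x} (6*y) dy dx = 1.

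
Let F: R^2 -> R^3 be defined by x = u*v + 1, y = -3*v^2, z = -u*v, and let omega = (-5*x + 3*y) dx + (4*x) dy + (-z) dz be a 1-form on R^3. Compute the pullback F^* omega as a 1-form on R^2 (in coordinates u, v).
F^* omega = (v*(-6*u*v - 9*v^2 - 5)) du + (-6*u^2*v - 33*u*v^2 - 5*u - 24*v) dv

Using F^*(f dg) = (f ∘ F) d(g ∘ F), substitute each coordinate x_i by F_i(u, v) in f_i, and replace dx_i by d F_i = (∂F_i/∂u) du + (∂F_i/∂v) dv.
  For the x component: f_1(F) = -5*u*v - 9*v^2 - 5; d F_1 = (v) du + (u) dv
  For the y component: f_2(F) = 4*u*v + 4; d F_2 = (0) du + (-6*v) dv
  For the z component: f_3(F) = u*v; d F_3 = (-v) du + (-u) dv
Combining and collecting du, dv coefficients:
  coeff of du: v*(-6*u*v - 9*v^2 - 5)
  coeff of dv: -6*u^2*v - 33*u*v^2 - 5*u - 24*v
F^* omega = (v*(-6*u*v - 9*v^2 - 5)) du + (-6*u^2*v - 33*u*v^2 - 5*u - 24*v) dv.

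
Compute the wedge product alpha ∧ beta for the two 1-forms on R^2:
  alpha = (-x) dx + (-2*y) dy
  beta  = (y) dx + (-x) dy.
alpha ∧ beta = (x^2 + 2*y^2) dx ∧ dy

Distribute the wedge, using dx_i ∧ dx_j = -dx_j ∧ dx_i and dx_i ∧ dx_i = 0. For each pair (i, j) with i < j, the coefficient of dx_i ∧ dx_j in alpha ∧ beta is (alpha_i * beta_j - alpha_j * beta_i). Collecting: alpha ∧ beta = (x^2 + 2*y^2) dx ∧ dy.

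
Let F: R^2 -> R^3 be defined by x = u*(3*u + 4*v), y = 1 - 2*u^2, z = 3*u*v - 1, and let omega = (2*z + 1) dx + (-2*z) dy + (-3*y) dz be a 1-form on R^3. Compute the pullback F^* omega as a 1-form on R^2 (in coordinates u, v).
F^* omega = (78*u^2*v + 24*u*v^2 - 14*u - 13*v) du + (u*(18*u^2 + 24*u*v - 13)) dv

Using F^*(f dg) = (f ∘ F) d(g ∘ F), substitute each coordinate x_i by F_i(u, v) in f_i, and replace dx_i by d F_i = (∂F_i/∂u) du + (∂F_i/∂v) dv.
  For the x component: f_1(F) = 6*u*v - 1; d F_1 = (6*u + 4*v) du + (4*u) dv
  For the y component: f_2(F) = -6*u*v + 2; d F_2 = (-4*u) du + (0) dv
  For the z component: f_3(F) = 6*u^2 - 3; d F_3 = (3*v) du + (3*u) dv
Combining and collecting du, dv coefficients:
  coeff of du: 78*u^2*v + 24*u*v^2 - 14*u - 13*v
  coeff of dv: u*(18*u^2 + 24*u*v - 13)
F^* omega = (78*u^2*v + 24*u*v^2 - 14*u - 13*v) du + (u*(18*u^2 + 24*u*v - 13)) dv.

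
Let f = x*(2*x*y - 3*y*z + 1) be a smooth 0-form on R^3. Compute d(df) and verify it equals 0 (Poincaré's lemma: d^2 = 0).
d(df) = 0

Step 1: df = sum_i (∂f/∂x_i) dx_i = (4*x*y - 3*y*z + 1) dx + (x*(2*x - 3*z)) dy + (-3*x*y) dz.
Step 2: Apply d again. Using the 1-form formula, the coefficient of dx ∧ dy in d(df) is ∂^2 f/∂x ∂y - ∂^2 f/∂y ∂x = (4*x - 3*z) - (4*x - 3*z) = 0 (equality of mixed partials for smooth f).
Similarly for dx ∧ dz and dy ∧ dz — all coefficients vanish. So d(df) = 0.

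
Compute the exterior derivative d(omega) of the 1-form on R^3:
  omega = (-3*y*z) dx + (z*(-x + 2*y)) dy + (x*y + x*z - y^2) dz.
d(omega) = (2*z) dx ∧ dy + (4*y + z) dx ∧ dz + (2*x - 4*y) dy ∧ dz

For a 1-form omega = sum_i f_i dx_i, the exterior derivative is
  d(omega) = sum_{i < j} (∂f_j/∂x_i - ∂f_i/∂x_j) dx_i ∧ dx_j.
  coefficient of dx ∧ dy: ∂f_2/∂x - ∂f_1/∂y = ∂(z*(-x + 2*y))/∂x - ∂(-3*y*z)/∂y = 2*z
  coefficient of dx ∧ dz: ∂f_3/∂x - ∂f_1/∂z = ∂(x*y + x*z - y^2)/∂x - ∂(-3*y*z)/∂z = 4*y + z
  coefficient of dy ∧ dz: ∂f_3/∂y - ∂f_2/∂z = ∂(x*y + x*z - y^2)/∂y - ∂(z*(-x + 2*y))/∂z = 2*x - 4*y
Assembling: d(omega) = (2*z) dx ∧ dy + (4*y + z) dx ∧ dz + (2*x - 4*y) dy ∧ dz.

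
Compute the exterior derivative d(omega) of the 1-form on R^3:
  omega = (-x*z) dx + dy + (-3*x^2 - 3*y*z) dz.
d(omega) = (-5*x) dx ∧ dz + (-3*z) dy ∧ dz

For a 1-form omega = sum_i f_i dx_i, the exterior derivative is
  d(omega) = sum_{i < j} (∂f_j/∂x_i - ∂f_i/∂x_j) dx_i ∧ dx_j.
  coefficient of dx ∧ dz: ∂f_3/∂x - ∂f_1/∂z = ∂(-3*x^2 - 3*y*z)/∂x - ∂(-x*z)/∂z = -5*x
  coefficient of dy ∧ dz: ∂f_3/∂y - ∂f_2/∂z = ∂(-3*x^2 - 3*y*z)/∂y - ∂(1)/∂z = -3*z
Assembling: d(omega) = (-5*x) dx ∧ dz + (-3*z) dy ∧ dz.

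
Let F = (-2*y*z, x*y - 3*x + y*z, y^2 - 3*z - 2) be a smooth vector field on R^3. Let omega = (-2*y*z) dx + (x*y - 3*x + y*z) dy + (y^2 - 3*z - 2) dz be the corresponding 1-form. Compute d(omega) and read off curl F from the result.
d(omega) = (y) dy ∧ dz + (-2*y) dz ∧ dx + (y + 2*z - 3) dx ∧ dy; curl F = (y, -2*y, y + 2*z - 3)

d omega = sum_{i<j} (∂f_j/∂x_i - ∂f_i/∂x_j) dx_i ∧ dx_j. Under the identification (dy ∧ dz, dz ∧ dx, dx ∧ dy) ↔ (e_x, e_y, e_z), the coefficients are exactly the components of curl F. Compute:
  ∂R/∂y - ∂Q/∂z = (2*y) - (y) = y
  ∂P/∂z - ∂R/∂x = (-2*y) - (0) = -2*y
  ∂Q/∂x - ∂P/∂y = (y - 3) - (-2*z) = y + 2*z - 3.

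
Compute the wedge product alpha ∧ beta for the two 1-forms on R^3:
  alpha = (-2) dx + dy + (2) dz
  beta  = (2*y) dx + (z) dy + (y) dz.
alpha ∧ beta = (-2*y - 2*z) dx ∧ dy + (-6*y) dx ∧ dz + (y - 2*z) dy ∧ dz

Distribute the wedge, using dx_i ∧ dx_j = -dx_j ∧ dx_i and dx_i ∧ dx_i = 0. For each pair (i, j) with i < j, the coefficient of dx_i ∧ dx_j in alpha ∧ beta is (alpha_i * beta_j - alpha_j * beta_i). Collecting: alpha ∧ beta = (-2*y - 2*z) dx ∧ dy + (-6*y) dx ∧ dz + (y - 2*z) dy ∧ dz.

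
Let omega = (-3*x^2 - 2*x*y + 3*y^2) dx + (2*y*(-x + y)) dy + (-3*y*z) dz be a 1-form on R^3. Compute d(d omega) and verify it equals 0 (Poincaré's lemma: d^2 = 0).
d(d omega) = 0

Step 1: d omega = sum_{i<j} (∂f_j/∂x_i - ∂f_i/∂x_j) dx_i ∧ dx_j:
  coeff of dx ∧ dy: 2*x - 8*y
  coeff of dx ∧ dz: 0
  coeff of dy ∧ dz: -3*z
Step 2: Apply d again to each 2-form coefficient. The only possible 3-form in R^3 is dx ∧ dy ∧ dz, with coefficient
  ∂(coeff of dy∧dz)/∂x - ∂(coeff of dx∧dz)/∂y + ∂(coeff of dx∧dy)/∂z
  = ∂/∂x (-3*z) - ∂/∂y (0) + ∂/∂z (2*x - 8*y).
Each of these terms simplifies to sums of mixed partials that cancel in pairs. The result is 0 (by equality of mixed partials for smooth functions — Schwarz / Clairaut).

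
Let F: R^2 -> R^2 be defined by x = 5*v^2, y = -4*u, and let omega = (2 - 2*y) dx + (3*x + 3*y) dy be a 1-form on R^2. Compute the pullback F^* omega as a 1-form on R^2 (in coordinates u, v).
F^* omega = (48*u - 60*v^2) du + (20*v*(4*u + 1)) dv

Using F^*(f dg) = (f ∘ F) d(g ∘ F), substitute each coordinate x_i by F_i(u, v) in f_i, and replace dx_i by d F_i = (∂F_i/∂u) du + (∂F_i/∂v) dv.
  For the x component: f_1(F) = 8*u + 2; d F_1 = (0) du + (10*v) dv
  For the y component: f_2(F) = -12*u + 15*v^2; d F_2 = (-4) du + (0) dv
Combining and collecting du, dv coefficients:
  coeff of du: 48*u - 60*v^2
  coeff of dv: 20*v*(4*u + 1)
F^* omega = (48*u - 60*v^2) du + (20*v*(4*u + 1)) dv.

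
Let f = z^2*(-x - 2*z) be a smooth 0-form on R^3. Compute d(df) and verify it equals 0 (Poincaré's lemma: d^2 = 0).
d(df) = 0

Step 1: df = sum_i (∂f/∂x_i) dx_i = (-z^2) dx + (0) dy + (2*z*(-x - 3*z)) dz.
Step 2: Apply d again. Using the 1-form formula, the coefficient of dx ∧ dy in d(df) is ∂^2 f/∂x ∂y - ∂^2 f/∂y ∂x = (0) - (0) = 0 (equality of mixed partials for smooth f).
Similarly for dx ∧ dz and dy ∧ dz — all coefficients vanish. So d(df) = 0.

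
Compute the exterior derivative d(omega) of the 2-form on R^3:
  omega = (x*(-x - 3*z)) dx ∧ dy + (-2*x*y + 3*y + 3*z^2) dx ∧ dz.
d(omega) = (-x - 3) dx ∧ dy ∧ dz

For a 2-form omega = sum_{i<j} g_{ij} dx_i ∧ dx_j, the exterior derivative is
  d(omega) = sum_{i<j} d(g_{ij}) ∧ dx_i ∧ dx_j = sum_{i<j, k} (∂g_{ij}/∂x_k) dx_k ∧ dx_i ∧ dx_j.
Expand each term, using dx_k ∧ dx_i ∧ dx_j = sgn(permutation) dx_{(a)} ∧ dx_{(b)} ∧ dx_{(c)} with (a < b < c) sorted:
  d(x*(-x - 3*z)) includes (∂/∂z)(x*(-x - 3*z)) dz = (-3*x) dz, which multiplied by dx ∧ dy gives (-3*x) dx ∧ dy ∧ dz
  d(-2*x*y + 3*y + 3*z^2) includes (∂/∂y)(-2*x*y + 3*y + 3*z^2) dy = (3 - 2*x) dy, which multiplied by dx ∧ dz gives (2*x - 3) dx ∧ dy ∧ dz
Collecting like 3-forms: d(omega) = (-x - 3) dx ∧ dy ∧ dz.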